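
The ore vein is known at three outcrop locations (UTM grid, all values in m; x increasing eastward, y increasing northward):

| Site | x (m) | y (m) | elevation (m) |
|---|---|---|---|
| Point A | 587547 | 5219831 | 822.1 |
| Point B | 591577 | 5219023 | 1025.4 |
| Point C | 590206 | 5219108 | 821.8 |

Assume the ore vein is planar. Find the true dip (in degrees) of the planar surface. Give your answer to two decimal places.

36.27°

Two edge vectors: Point A→Point B = (4030, -808, 203.3), Point A→Point C = (2659, -723, -0.3).
Normal n = (Point A→Point B) × (Point A→Point C) = (147228.3, 541783.7, -765218).
So ∂z/∂x = −n_x/n_z = 0.19240 and ∂z/∂y = −n_y/n_z = 0.70801.
Gradient magnitude |∇z| = √(a² + b²) = √(0.03702 + 0.50128) = 0.73369.
True dip = arctan(0.73369) = 36.27°, dipping toward SSW (azimuth ≈ 195°).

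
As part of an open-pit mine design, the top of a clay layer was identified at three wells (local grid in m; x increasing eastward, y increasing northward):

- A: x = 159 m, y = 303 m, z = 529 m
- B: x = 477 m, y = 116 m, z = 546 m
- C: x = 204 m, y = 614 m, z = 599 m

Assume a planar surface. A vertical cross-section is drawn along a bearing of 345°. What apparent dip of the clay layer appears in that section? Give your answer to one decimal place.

Two edge vectors: A→B = (318, -187, 17), A→C = (45, 311, 70).
Normal n = (A→B) × (A→C) = (-18377, -21495, 107313).
So ∂z/∂x = −n_x/n_z = 0.17125 and ∂z/∂y = −n_y/n_z = 0.20030.
Unit vector along 345° is (sin 345°, cos 345°) = (-0.2588, 0.9659).
Slope in that direction = a·(-0.2588) + b·(0.9659) = 0.14915.
Apparent dip = arctan|0.14915| = 8.5° (true dip is 14.8°, so apparent ≤ true as expected).

8.5°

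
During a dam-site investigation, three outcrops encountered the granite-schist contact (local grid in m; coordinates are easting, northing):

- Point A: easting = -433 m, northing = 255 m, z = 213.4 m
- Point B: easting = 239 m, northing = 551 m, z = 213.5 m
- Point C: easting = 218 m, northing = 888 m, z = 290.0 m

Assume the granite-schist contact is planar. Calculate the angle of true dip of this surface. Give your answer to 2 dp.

Two edge vectors: Point A→Point B = (672, 296, 0.1), Point A→Point C = (651, 633, 76.6).
Normal n = (Point A→Point B) × (Point A→Point C) = (22610.3, -51410.1, 232680).
So ∂z/∂easting = −n_x/n_z = −0.09717 and ∂z/∂northing = −n_y/n_z = 0.22095.
Gradient magnitude |∇z| = √(a² + b²) = √(0.00944 + 0.04882) = 0.24137.
True dip = arctan(0.24137) = 13.57°, dipping toward SSE (azimuth ≈ 156°).

13.57°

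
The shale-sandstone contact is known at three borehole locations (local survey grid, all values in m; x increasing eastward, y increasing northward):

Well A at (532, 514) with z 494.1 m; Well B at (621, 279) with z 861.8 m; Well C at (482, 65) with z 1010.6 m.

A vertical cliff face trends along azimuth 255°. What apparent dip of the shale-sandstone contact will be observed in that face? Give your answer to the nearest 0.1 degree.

Two edge vectors: Well A→Well B = (89, -235, 367.7), Well A→Well C = (-50, -449, 516.5).
Normal n = (Well A→Well B) × (Well A→Well C) = (43719.8, -64353.5, -51711).
So ∂z/∂x = −n_x/n_z = 0.84546 and ∂z/∂y = −n_y/n_z = −1.24448.
Unit vector along 255° is (sin 255°, cos 255°) = (-0.9659, -0.2588).
Slope in that direction = a·(-0.9659) + b·(-0.2588) = −0.49456.
Apparent dip = arctan|0.49456| = 26.3° (true dip is 56.4°, so apparent ≤ true as expected).

26.3°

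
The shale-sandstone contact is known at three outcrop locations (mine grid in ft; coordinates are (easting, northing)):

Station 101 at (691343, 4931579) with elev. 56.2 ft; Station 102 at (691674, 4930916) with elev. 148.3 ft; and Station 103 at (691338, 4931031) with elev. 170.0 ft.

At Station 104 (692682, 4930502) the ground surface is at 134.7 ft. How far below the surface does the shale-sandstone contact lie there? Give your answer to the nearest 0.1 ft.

Two edge vectors: Station 101→Station 102 = (331, -663, 92.1), Station 101→Station 103 = (-5, -548, 113.8).
Normal n = (Station 101→Station 102) × (Station 101→Station 103) = (-24978.6, -38128.3, -184703).
So ∂z/∂E = −n_x/n_z = −0.135236569 and ∂z/∂N = −n_y/n_z = −0.206430323.
Intercept c from Station 101: 56.2 + 93494.86 + 1018027.45 = 1111578.50.
At (692682, 4930502): z_contact = −93675.94 − 1017805.12 + 1111578.50 = 97.44 ft.
Depth below ground = 134.7 − 97.44 = 37.3 ft.

37.3 ft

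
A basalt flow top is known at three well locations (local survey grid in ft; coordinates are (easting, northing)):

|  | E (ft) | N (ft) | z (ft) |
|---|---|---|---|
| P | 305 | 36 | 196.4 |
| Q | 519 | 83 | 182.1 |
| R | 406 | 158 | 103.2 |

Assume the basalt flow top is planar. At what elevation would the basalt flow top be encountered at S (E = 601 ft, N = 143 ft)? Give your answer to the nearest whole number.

Two edge vectors: P→Q = (214, 47, -14.3), P→R = (101, 122, -93.2).
Normal n = (P→Q) × (P→R) = (-2635.8, 18500.5, 21361).
So ∂z/∂E = −n_x/n_z = 0.12339 and ∂z/∂N = −n_y/n_z = −0.86609.
Intercept c from P: 196.4 − 37.63 + 31.18 = 189.94.
At (601, 143): z = 74.2 − 123.9 + 189.94 = 140.3 ft.

140 ft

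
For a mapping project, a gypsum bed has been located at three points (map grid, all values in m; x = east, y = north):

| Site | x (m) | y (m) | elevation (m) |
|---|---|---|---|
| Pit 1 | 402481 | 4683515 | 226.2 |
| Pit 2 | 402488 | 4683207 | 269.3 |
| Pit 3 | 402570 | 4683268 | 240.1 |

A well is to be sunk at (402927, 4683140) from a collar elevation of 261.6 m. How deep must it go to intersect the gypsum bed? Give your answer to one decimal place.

91.3 m

Two edge vectors: Pit 1→Pit 2 = (7, -308, 43.1), Pit 1→Pit 3 = (89, -247, 13.9).
Normal n = (Pit 1→Pit 2) × (Pit 1→Pit 3) = (6364.5, 3738.6, 25683).
So ∂z/∂x = −n_x/n_z = −0.247809835 and ∂z/∂y = −n_y/n_z = −0.145567107.
Intercept c from Pit 1: 226.2 + 99738.75 + 681765.73 = 781730.68.
At (402927, 4683140): z_contact = −99849.27 − 681711.14 + 781730.68 = 170.26 m.
Depth below ground = 261.6 − 170.26 = 91.3 m.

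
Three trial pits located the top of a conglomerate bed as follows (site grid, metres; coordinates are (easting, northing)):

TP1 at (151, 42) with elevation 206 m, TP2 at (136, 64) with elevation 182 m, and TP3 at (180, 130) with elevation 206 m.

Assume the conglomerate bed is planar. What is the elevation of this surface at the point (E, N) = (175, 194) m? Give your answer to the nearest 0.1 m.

Two edge vectors: TP1→TP2 = (-15, 22, -24), TP1→TP3 = (29, 88, 0).
Normal n = (TP1→TP2) × (TP1→TP3) = (2112, -696, -1958).
So ∂z/∂E = −n_x/n_z = 1.07865 and ∂z/∂N = −n_y/n_z = −0.35546.
Intercept c from TP1: 206 − 162.88 + 14.93 = 58.05.
At (175, 194): z = 188.8 − 69.0 + 58.05 = 177.9 m.

177.9 m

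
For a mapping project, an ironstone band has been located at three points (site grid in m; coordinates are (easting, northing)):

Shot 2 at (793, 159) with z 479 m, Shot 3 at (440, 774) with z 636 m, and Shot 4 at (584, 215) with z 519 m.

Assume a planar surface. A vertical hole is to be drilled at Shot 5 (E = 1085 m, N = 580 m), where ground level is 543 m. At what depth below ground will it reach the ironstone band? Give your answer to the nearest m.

Let the plane be z = a·E + b·N + c.
Shot 3−Shot 2: −353a + 615b = 157;  Shot 4−Shot 2: −209a + 56b = 40.
Solving gives a = −0.14534, b = 0.17186.
Then c = 479 − a·793 − b·159 = 566.93.
At (1085, 580): z_contact = −157.7 + 99.7 + 566.93 = 508.9 m.
Depth below ground = 543 − 508.9 = 34 m.

34 m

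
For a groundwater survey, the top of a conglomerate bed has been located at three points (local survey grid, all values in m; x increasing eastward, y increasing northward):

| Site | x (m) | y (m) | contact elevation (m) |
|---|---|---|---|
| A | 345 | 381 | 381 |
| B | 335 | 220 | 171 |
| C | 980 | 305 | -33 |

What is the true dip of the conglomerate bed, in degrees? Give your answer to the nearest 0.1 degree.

Two edge vectors: A→B = (-10, -161, -210), A→C = (635, -76, -414).
Normal n = (A→B) × (A→C) = (50694, -137490, 102995).
So ∂z/∂x = −n_x/n_z = −0.49220 and ∂z/∂y = −n_y/n_z = 1.33492.
Gradient magnitude |∇z| = √(a² + b²) = √(0.24226 + 1.78201) = 1.42277.
True dip = arctan(1.42277) = 54.9°, dipping toward SSE (azimuth ≈ 160°).

54.9°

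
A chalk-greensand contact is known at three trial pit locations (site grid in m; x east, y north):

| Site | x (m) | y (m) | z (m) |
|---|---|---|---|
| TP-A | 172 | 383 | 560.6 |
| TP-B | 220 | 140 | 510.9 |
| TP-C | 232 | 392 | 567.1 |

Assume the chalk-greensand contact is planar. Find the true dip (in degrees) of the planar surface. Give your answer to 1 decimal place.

13.1°

Let the plane be z = a·x + b·y + c.
TP-B−TP-A: 48a − 243b = −49.7;  TP-C−TP-A: 60a + 9b = 6.5.
Solving gives a = 0.07542, b = 0.21942.
Gradient magnitude |∇z| = √(a² + b²) = √(0.00569 + 0.04815) = 0.23202.
True dip = arctan(0.23202) = 13.1°, dipping toward SSW (azimuth ≈ 199°).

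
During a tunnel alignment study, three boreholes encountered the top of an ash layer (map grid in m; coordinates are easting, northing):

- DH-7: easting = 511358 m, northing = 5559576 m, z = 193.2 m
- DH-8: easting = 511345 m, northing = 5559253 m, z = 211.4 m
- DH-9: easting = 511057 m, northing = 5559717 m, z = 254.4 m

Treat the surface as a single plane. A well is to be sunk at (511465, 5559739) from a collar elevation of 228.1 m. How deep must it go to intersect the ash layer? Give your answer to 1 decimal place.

66.7 m

Let the plane be z = a·easting + b·northing + c.
DH-8−DH-7: −13a − 323b = 18.2;  DH-9−DH-7: −301a + 141b = 61.2.
Solving gives a = −0.225466403, b = −0.047272250.
Then c = 193.2 − a·511358 − b·5559576 = 378300.92.
At (511465, 5559739): z_contact = −115318.17 − 262821.37 + 378300.92 = 161.37 m.
Depth below ground = 228.1 − 161.37 = 66.7 m.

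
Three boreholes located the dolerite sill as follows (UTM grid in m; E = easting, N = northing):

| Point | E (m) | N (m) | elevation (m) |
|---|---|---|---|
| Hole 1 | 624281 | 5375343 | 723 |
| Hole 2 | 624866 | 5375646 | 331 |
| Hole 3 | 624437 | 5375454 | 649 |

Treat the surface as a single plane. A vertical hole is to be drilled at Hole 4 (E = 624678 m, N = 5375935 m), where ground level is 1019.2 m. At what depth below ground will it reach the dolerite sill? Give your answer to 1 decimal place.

171.6 m

Two edge vectors: Hole 1→Hole 2 = (585, 303, -392), Hole 1→Hole 3 = (156, 111, -74).
Normal n = (Hole 1→Hole 2) × (Hole 1→Hole 3) = (21090, -17862, 17667).
So ∂z/∂E = −n_x/n_z = −1.193751061 and ∂z/∂N = −n_y/n_z = 1.011037528.
Intercept c from Hole 1: 723 + 745236.11 − 5434673.50 = −4688714.39.
At (624678, 5375935): z_contact = −745710.03 + 5435272.03 − 4688714.39 = 847.62 m.
Depth below ground = 1019.2 − 847.62 = 171.6 m.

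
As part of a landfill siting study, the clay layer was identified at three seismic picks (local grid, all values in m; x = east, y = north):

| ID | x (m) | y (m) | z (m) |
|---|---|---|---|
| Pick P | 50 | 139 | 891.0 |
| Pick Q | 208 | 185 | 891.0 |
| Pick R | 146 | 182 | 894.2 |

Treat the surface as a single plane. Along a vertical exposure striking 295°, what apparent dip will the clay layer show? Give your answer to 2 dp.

Let the plane be z = a·x + b·y + c.
Pick Q−Pick P: 158a + 46b = 0;  Pick R−Pick P: 96a + 43b = 3.2.
Solving gives a = −0.06190, b = 0.21262.
Unit vector along 295° is (sin 295°, cos 295°) = (-0.9063, 0.4226).
Slope in that direction = a·(-0.9063) + b·(0.4226) = 0.14596.
Apparent dip = arctan|0.14596| = 8.30° (true dip is 12.5°, so apparent ≤ true as expected).

8.30°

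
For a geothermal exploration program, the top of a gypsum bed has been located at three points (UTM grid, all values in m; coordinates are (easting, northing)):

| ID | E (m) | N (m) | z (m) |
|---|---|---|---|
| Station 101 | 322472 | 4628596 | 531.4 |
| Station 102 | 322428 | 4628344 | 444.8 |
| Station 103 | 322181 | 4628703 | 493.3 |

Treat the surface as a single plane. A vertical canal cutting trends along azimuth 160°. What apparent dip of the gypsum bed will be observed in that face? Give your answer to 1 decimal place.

Let the plane be z = a·E + b·N + c.
Station 102−Station 101: −44a − 252b = −86.6;  Station 103−Station 101: −291a + 107b = −38.1.
Solving gives a = 0.24177, b = 0.30144.
Unit vector along 160° is (sin 160°, cos 160°) = (0.3420, -0.9397).
Slope in that direction = a·(0.3420) + b·(-0.9397) = −0.20057.
Apparent dip = arctan|0.20057| = 11.3° (true dip is 21.1°, so apparent ≤ true as expected).

11.3°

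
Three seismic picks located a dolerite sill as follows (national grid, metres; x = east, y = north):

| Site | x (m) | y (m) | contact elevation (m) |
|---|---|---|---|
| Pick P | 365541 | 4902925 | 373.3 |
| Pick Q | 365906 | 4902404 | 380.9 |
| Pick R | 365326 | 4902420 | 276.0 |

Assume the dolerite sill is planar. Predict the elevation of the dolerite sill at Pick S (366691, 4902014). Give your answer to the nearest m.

481 m

Let the plane be z = a·x + b·y + c.
Pick Q−Pick P: 365a − 521b = 7.6;  Pick R−Pick P: −215a − 505b = −97.3.
Solving gives a = 0.18401600, b = 0.11432982.
Then c = 373.3 − a·365541 − b·4902925 = −627442.64.
At (366691, 4902014): z = 67477.0 + 560446.4 − 627442.64 = 480.8 m.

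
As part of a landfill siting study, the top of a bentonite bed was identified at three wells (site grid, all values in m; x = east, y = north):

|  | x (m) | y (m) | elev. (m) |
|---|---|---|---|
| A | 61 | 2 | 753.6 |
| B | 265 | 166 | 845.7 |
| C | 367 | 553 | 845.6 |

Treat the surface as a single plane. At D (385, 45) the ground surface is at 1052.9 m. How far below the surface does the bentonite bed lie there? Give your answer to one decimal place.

120.1 m

Let the plane be z = a·x + b·y + c.
B−A: 204a + 164b = 92.1;  C−A: 306a + 551b = 92.
Solving gives a = 0.57311, b = −0.15131.
Then c = 753.6 − a·61 − b·2 = 718.94.
At (385, 45): z_contact = 220.65 − 6.81 + 718.94 = 932.78 m.
Depth below ground = 1052.9 − 932.78 = 120.1 m.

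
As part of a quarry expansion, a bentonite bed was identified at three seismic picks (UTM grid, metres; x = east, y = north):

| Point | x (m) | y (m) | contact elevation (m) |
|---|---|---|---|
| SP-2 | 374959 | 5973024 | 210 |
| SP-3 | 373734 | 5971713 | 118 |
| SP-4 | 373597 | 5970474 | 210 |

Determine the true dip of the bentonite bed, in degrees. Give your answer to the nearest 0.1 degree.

11.2°

Let the plane be z = a·x + b·y + c.
SP-3−SP-2: −1225a − 1311b = −92;  SP-4−SP-2: −1362a − 2550b = 0.
Solving gives a = 0.17531, b = −0.09364.
Gradient magnitude |∇z| = √(a² + b²) = √(0.03074 + 0.00877) = 0.19875.
True dip = arctan(0.19875) = 11.2°, dipping toward WNW (azimuth ≈ 298°).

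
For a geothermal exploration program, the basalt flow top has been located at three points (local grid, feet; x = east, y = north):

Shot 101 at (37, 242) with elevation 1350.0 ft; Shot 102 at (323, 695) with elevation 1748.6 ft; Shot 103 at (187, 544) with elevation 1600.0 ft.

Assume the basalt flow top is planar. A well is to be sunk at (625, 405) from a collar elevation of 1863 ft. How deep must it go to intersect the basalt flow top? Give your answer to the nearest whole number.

Two edge vectors: Shot 101→Shot 102 = (286, 453, 398.6), Shot 101→Shot 103 = (150, 302, 250).
Normal n = (Shot 101→Shot 102) × (Shot 101→Shot 103) = (-7127.2, -11710, 18422).
So ∂z/∂x = −n_x/n_z = 0.38689 and ∂z/∂y = −n_y/n_z = 0.63565.
Intercept c from Shot 101: 1350 − 14.31 − 153.83 = 1181.86.
At (625, 405): z_contact = 241.8 + 257.4 + 1181.86 = 1681.1 ft.
Depth below ground = 1863 − 1681.1 = 182 ft.

182 ft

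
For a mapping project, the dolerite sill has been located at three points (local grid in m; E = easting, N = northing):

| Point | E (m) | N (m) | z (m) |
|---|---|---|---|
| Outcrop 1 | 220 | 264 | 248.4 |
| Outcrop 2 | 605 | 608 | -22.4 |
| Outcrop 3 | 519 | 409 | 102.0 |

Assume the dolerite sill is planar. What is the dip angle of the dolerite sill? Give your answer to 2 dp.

29.85°

Two edge vectors: Outcrop 1→Outcrop 2 = (385, 344, -270.8), Outcrop 1→Outcrop 3 = (299, 145, -146.4).
Normal n = (Outcrop 1→Outcrop 2) × (Outcrop 1→Outcrop 3) = (-11095.6, -24605.2, -47031).
So ∂z/∂E = −n_x/n_z = −0.23592 and ∂z/∂N = −n_y/n_z = −0.52317.
Gradient magnitude |∇z| = √(a² + b²) = √(0.05566 + 0.27371) = 0.57390.
True dip = arctan(0.57390) = 29.85°, dipping toward NNE (azimuth ≈ 024°).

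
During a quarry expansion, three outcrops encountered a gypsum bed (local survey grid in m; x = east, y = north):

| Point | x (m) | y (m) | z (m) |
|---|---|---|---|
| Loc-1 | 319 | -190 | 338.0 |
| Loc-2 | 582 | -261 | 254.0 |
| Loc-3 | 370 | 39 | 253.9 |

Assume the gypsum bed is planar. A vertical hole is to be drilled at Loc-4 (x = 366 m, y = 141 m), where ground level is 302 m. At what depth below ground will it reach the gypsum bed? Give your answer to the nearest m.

75 m

Two edge vectors: Loc-1→Loc-2 = (263, -71, -84), Loc-1→Loc-3 = (51, 229, -84.1).
Normal n = (Loc-1→Loc-2) × (Loc-1→Loc-3) = (25207.1, 17834.3, 63848).
So ∂z/∂x = −n_x/n_z = −0.39480 and ∂z/∂y = −n_y/n_z = −0.27932.
Intercept c from Loc-1: 338 + 125.94 − 53.07 = 410.87.
At (366, 141): z_contact = −144.5 − 39.4 + 410.87 = 227.0 m.
Depth below ground = 302 − 227.0 = 75 m.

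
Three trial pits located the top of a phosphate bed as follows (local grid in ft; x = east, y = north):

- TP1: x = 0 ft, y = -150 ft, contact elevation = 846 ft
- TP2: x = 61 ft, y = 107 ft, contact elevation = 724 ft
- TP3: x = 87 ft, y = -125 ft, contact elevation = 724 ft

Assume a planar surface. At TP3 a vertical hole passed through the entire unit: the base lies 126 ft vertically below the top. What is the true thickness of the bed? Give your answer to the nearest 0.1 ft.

Let the plane be z = a·x + b·y + c.
TP2−TP1: 61a + 257b = −122;  TP3−TP1: 87a + 25b = −122.
Solving gives a = −1.35855, b = −0.15225.
|∇z| = √(a²+b²) = 1.36705, so dip δ = arctan(1.36705) = 53.81°.
True thickness = vertical thickness × cos δ = 126 × cos 53.81° = 74.4 ft.

74.4 ft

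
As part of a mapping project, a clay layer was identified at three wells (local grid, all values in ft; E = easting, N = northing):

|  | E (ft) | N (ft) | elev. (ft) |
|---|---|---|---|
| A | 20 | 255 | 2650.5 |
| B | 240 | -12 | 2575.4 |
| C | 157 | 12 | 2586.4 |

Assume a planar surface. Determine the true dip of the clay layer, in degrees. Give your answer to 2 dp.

Two edge vectors: A→B = (220, -267, -75.1), A→C = (137, -243, -64.1).
Normal n = (A→B) × (A→C) = (-1134.6, 3813.3, -16881).
So ∂z/∂E = −n_x/n_z = −0.06721 and ∂z/∂N = −n_y/n_z = 0.22589.
Gradient magnitude |∇z| = √(a² + b²) = √(0.00452 + 0.05103) = 0.23568.
True dip = arctan(0.23568) = 13.26°, dipping toward SSE (azimuth ≈ 163°).

13.26°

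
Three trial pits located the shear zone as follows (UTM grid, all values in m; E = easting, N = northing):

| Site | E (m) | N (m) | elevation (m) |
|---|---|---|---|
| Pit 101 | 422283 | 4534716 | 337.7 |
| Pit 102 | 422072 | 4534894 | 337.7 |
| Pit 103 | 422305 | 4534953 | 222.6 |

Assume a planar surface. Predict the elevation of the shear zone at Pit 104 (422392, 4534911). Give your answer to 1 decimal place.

208.5 m

Two edge vectors: Pit 101→Pit 102 = (-211, 178, 0), Pit 101→Pit 103 = (22, 237, -115.1).
Normal n = (Pit 101→Pit 102) × (Pit 101→Pit 103) = (-20487.8, -24286.1, -53923).
So ∂z/∂E = −n_x/n_z = −0.379945478 and ∂z/∂N = −n_y/n_z = −0.450384808.
Intercept c from Pit 101: 337.7 + 160444.52 + 2042367.19 = 2203149.41.
At (422392, 4534911): z = −160485.9 − 2042455.0 + 2203149.41 = 208.5 m.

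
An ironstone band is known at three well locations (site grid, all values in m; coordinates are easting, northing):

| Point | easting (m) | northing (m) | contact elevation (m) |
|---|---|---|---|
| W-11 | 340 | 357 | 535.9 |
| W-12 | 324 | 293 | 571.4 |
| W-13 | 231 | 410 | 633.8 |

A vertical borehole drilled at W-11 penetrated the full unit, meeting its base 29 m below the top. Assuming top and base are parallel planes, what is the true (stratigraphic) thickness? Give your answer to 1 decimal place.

Let the plane be z = a·easting + b·northing + c.
W-12−W-11: −16a − 64b = 35.5;  W-13−W-11: −109a + 53b = 97.9.
Solving gives a = −1.04130, b = −0.29436.
|∇z| = √(a²+b²) = 1.08210, so dip δ = arctan(1.08210) = 47.26°.
True thickness = vertical thickness × cos δ = 29 × cos 47.26° = 19.7 m.

19.7 m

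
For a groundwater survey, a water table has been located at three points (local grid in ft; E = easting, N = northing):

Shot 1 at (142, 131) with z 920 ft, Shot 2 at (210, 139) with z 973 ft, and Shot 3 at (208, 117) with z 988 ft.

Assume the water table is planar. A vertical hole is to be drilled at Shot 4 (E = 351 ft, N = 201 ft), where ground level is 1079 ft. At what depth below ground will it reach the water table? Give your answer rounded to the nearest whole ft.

31 ft

Two edge vectors: Shot 1→Shot 2 = (68, 8, 53), Shot 1→Shot 3 = (66, -14, 68).
Normal n = (Shot 1→Shot 2) × (Shot 1→Shot 3) = (1286, -1126, -1480).
So ∂z/∂E = −n_x/n_z = 0.86892 and ∂z/∂N = −n_y/n_z = −0.76081.
Intercept c from Shot 1: 920 − 123.39 + 99.67 = 896.28.
At (351, 201): z_contact = 305.0 − 152.9 + 896.28 = 1048.3 ft.
Depth below ground = 1079 − 1048.3 = 31 ft.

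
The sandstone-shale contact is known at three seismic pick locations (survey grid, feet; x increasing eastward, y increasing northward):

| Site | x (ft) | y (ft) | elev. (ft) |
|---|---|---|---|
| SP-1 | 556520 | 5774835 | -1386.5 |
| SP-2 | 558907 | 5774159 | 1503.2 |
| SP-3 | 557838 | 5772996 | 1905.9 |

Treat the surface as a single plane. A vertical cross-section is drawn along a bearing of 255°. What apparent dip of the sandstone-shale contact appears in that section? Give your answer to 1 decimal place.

Let the plane be z = a·x + b·y + c.
SP-2−SP-1: 2387a − 676b = 2889.7;  SP-3−SP-1: 1318a − 1839b = 3292.4.
Solving gives a = 0.88275, b = −1.15766.
Unit vector along 255° is (sin 255°, cos 255°) = (-0.9659, -0.2588).
Slope in that direction = a·(-0.9659) + b·(-0.2588) = −0.55305.
Apparent dip = arctan|0.55305| = 28.9° (true dip is 55.5°, so apparent ≤ true as expected).

28.9°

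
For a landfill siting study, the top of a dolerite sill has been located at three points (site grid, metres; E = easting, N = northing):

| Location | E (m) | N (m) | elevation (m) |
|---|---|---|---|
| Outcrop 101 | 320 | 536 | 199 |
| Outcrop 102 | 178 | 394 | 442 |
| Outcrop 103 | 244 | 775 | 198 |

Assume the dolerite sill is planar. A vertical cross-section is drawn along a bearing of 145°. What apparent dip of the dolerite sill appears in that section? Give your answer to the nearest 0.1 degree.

21.9°

Two edge vectors: Outcrop 101→Outcrop 102 = (-142, -142, 243), Outcrop 101→Outcrop 103 = (-76, 239, -1).
Normal n = (Outcrop 101→Outcrop 102) × (Outcrop 101→Outcrop 103) = (-57935, -18610, -44730).
So ∂z/∂E = −n_x/n_z = −1.29522 and ∂z/∂N = −n_y/n_z = −0.41605.
Unit vector along 145° is (sin 145°, cos 145°) = (0.5736, -0.8192).
Slope in that direction = a·(0.5736) + b·(-0.8192) = −0.40210.
Apparent dip = arctan|0.40210| = 21.9° (true dip is 53.7°, so apparent ≤ true as expected).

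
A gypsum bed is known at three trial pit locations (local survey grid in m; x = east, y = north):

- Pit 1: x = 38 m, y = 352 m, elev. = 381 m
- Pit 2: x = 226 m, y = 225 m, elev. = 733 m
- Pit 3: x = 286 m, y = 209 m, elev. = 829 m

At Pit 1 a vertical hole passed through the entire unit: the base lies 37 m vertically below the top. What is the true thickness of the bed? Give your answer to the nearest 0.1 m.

Two edge vectors: Pit 1→Pit 2 = (188, -127, 352), Pit 1→Pit 3 = (248, -143, 448).
Normal n = (Pit 1→Pit 2) × (Pit 1→Pit 3) = (-6560, 3072, 4612).
So ∂z/∂x = −n_x/n_z = 1.42238 and ∂z/∂y = −n_y/n_z = −0.66609.
|∇z| = √(a²+b²) = 1.57061, so dip δ = arctan(1.57061) = 57.52°.
True thickness = vertical thickness × cos δ = 37 × cos 57.52° = 19.9 m.

19.9 m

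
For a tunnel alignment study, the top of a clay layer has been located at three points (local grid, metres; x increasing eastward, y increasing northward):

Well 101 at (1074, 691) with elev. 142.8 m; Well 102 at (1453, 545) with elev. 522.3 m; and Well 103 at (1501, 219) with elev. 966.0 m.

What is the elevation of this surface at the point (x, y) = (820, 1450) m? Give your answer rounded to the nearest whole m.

Let the plane be z = a·x + b·y + c.
Well 102−Well 101: 379a − 146b = 379.5;  Well 103−Well 101: 427a − 472b = 823.2.
Solving gives a = 0.50570, b = −1.28658.
Then c = 142.8 − a·1074 − b·691 = 488.71.
At (820, 1450): z = 414.7 − 1865.5 + 488.71 = -962.2 m.

-962 m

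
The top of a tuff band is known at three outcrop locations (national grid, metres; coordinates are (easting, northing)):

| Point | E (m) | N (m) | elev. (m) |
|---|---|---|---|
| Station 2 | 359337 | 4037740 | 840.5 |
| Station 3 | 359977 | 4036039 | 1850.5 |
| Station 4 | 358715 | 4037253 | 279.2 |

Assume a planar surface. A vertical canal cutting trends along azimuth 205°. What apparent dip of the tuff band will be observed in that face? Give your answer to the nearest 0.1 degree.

15.0°

Two edge vectors: Station 2→Station 3 = (640, -1701, 1010), Station 2→Station 4 = (-622, -487, -561.3).
Normal n = (Station 2→Station 3) × (Station 2→Station 4) = (1446641.3, -268988, -1369702).
So ∂z/∂E = −n_x/n_z = 1.05617 and ∂z/∂N = −n_y/n_z = −0.19638.
Unit vector along 205° is (sin 205°, cos 205°) = (-0.4226, -0.9063).
Slope in that direction = a·(-0.4226) + b·(-0.9063) = −0.26837.
Apparent dip = arctan|0.26837| = 15.0° (true dip is 47.1°, so apparent ≤ true as expected).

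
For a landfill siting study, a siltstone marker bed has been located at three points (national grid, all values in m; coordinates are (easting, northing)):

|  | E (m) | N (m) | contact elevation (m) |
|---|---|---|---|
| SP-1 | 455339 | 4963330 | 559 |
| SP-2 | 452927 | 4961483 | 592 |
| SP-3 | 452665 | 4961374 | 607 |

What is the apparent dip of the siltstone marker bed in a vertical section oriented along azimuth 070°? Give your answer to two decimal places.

Two edge vectors: SP-1→SP-2 = (-2412, -1847, 33), SP-1→SP-3 = (-2674, -1956, 48).
Normal n = (SP-1→SP-2) × (SP-1→SP-3) = (-24108, 27534, -221006).
So ∂z/∂E = −n_x/n_z = −0.10908 and ∂z/∂N = −n_y/n_z = 0.12458.
Unit vector along 070° is (sin 70°, cos 70°) = (0.9397, 0.3420).
Slope in that direction = a·(0.9397) + b·(0.3420) = −0.05989.
Apparent dip = arctan|0.05989| = 3.43° (true dip is 9.4°, so apparent ≤ true as expected).

3.43°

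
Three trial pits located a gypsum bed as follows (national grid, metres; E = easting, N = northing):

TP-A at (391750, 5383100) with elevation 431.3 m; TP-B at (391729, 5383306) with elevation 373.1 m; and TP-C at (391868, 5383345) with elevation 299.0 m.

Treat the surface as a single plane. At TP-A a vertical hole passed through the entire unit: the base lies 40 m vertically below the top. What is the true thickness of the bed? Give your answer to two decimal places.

35.06 m

Two edge vectors: TP-A→TP-B = (-21, 206, -58.2), TP-A→TP-C = (118, 245, -132.3).
Normal n = (TP-A→TP-B) × (TP-A→TP-C) = (-12994.8, -9645.9, -29453).
So ∂z/∂E = −n_x/n_z = −0.44120 and ∂z/∂N = −n_y/n_z = −0.32750.
|∇z| = √(a²+b²) = 0.54947, so dip δ = arctan(0.54947) = 28.79°.
True thickness = vertical thickness × cos δ = 40 × cos 28.79° = 35.06 m.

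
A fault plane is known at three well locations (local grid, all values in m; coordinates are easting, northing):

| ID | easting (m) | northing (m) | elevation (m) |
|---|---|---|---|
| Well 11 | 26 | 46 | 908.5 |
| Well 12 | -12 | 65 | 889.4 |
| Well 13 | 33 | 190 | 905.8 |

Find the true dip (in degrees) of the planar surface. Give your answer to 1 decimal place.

25.8°

Two edge vectors: Well 11→Well 12 = (-38, 19, -19.1), Well 11→Well 13 = (7, 144, -2.7).
Normal n = (Well 11→Well 12) × (Well 11→Well 13) = (2699.1, -236.3, -5605).
So ∂z/∂easting = −n_x/n_z = 0.48155 and ∂z/∂northing = −n_y/n_z = −0.04216.
Gradient magnitude |∇z| = √(a² + b²) = √(0.23189 + 0.00178) = 0.48339.
True dip = arctan(0.48339) = 25.8°, dipping toward W (azimuth ≈ 275°).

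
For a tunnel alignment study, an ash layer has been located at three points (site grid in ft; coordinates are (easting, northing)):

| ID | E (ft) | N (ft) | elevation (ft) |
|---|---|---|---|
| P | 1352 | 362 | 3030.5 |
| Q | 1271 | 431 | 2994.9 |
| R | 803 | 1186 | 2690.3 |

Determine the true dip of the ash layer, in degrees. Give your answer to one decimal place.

19.0°

Two edge vectors: P→Q = (-81, 69, -35.6), P→R = (-549, 824, -340.2).
Normal n = (P→Q) × (P→R) = (5860.6, -8011.8, -28863).
So ∂z/∂E = −n_x/n_z = 0.20305 and ∂z/∂N = −n_y/n_z = −0.27758.
Gradient magnitude |∇z| = √(a² + b²) = √(0.04123 + 0.07705) = 0.34392.
True dip = arctan(0.34392) = 19.0°, dipping toward NW (azimuth ≈ 324°).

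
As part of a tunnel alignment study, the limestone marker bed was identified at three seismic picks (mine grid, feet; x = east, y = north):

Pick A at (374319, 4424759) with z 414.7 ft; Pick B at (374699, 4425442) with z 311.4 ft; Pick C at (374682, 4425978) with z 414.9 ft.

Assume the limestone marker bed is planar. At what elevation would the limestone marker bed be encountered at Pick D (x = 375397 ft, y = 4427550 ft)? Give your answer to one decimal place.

Let the plane be z = a·x + b·y + c.
Pick B−Pick A: 380a + 683b = −103.3;  Pick C−Pick A: 363a + 1219b = 0.2.
Solving gives a = −0.585529818, b = 0.174526107.
Then c = 414.7 − a·374319 − b·4424759 = −552646.32.
At (375397, 4427550): z = −219806.1 + 772723.1 − 552646.32 = 270.6 ft.

270.6 ft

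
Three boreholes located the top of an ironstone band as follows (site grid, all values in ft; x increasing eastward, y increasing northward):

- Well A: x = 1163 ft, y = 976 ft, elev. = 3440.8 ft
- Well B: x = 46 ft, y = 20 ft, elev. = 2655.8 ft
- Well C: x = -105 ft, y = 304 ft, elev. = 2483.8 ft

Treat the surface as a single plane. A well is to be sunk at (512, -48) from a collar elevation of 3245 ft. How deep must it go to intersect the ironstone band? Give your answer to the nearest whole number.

Two edge vectors: Well A→Well B = (-1117, -956, -785), Well A→Well C = (-1268, -672, -957).
Normal n = (Well A→Well B) × (Well A→Well C) = (387372, -73589, -461584).
So ∂z/∂x = −n_x/n_z = 0.83922 and ∂z/∂y = −n_y/n_z = −0.15943.
Intercept c from Well A: 3440.8 − 976.02 + 155.60 = 2620.38.
At (512, -48): z_contact = 429.7 + 7.7 + 2620.38 = 3057.7 ft.
Depth below ground = 3245 − 3057.7 = 187 ft.

187 ft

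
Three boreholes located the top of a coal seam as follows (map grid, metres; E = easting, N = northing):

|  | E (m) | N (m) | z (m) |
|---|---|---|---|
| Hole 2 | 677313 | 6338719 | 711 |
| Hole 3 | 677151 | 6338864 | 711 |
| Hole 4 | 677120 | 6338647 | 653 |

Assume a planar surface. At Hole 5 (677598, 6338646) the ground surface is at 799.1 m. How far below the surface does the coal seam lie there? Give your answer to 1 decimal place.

Two edge vectors: Hole 2→Hole 3 = (-162, 145, 0), Hole 2→Hole 4 = (-193, -72, -58).
Normal n = (Hole 2→Hole 3) × (Hole 2→Hole 4) = (-8410, -9396, 39649).
So ∂z/∂E = −n_x/n_z = 0.212111276 and ∂z/∂N = −n_y/n_z = 0.236979495.
Intercept c from Hole 2: 711 − 143665.72 − 1502146.43 = −1645101.15.
At (677598, 6338646): z_contact = 143726.18 + 1502129.13 − 1645101.15 = 754.15 m.
Depth below ground = 799.1 − 754.15 = 44.9 m.

44.9 m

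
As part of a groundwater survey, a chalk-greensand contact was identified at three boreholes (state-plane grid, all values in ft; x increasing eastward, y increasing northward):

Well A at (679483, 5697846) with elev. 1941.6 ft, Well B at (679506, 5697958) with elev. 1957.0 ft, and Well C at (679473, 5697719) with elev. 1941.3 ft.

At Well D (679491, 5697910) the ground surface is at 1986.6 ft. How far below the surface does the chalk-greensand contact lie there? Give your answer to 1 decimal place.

Let the plane be z = a·x + b·y + c.
Well B−Well A: 23a + 112b = 15.4;  Well C−Well A: −10a − 127b = −0.3.
Solving gives a = 1.067295947, b = −0.081676846.
Then c = 1941.6 − a·679483 − b·5697846 = −257885.76.
At (679491, 5697910): z_contact = 725217.99 − 465387.32 − 257885.76 = 1944.91 ft.
Depth below ground = 1986.6 − 1944.91 = 41.7 ft.

41.7 ft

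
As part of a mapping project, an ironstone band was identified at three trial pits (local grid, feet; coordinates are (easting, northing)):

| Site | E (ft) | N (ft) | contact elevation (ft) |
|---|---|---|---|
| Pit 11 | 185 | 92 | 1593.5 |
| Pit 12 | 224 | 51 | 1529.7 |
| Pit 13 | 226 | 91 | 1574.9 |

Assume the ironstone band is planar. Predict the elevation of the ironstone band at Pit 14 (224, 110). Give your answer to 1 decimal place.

1597.6 ft

Two edge vectors: Pit 11→Pit 12 = (39, -41, -63.8), Pit 11→Pit 13 = (41, -1, -18.6).
Normal n = (Pit 11→Pit 12) × (Pit 11→Pit 13) = (698.8, -1890.4, 1642).
So ∂z/∂E = −n_x/n_z = −0.42558 and ∂z/∂N = −n_y/n_z = 1.15128.
Intercept c from Pit 11: 1593.5 + 78.73 − 105.92 = 1566.31.
At (224, 110): z = −95.3 + 126.6 + 1566.31 = 1597.6 ft.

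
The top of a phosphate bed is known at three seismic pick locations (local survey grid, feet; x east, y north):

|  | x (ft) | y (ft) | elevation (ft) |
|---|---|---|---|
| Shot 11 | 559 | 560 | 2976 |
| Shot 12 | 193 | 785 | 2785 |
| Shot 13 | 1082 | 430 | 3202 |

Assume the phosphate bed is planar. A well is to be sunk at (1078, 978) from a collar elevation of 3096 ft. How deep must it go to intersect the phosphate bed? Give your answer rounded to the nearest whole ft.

Two edge vectors: Shot 11→Shot 12 = (-366, 225, -191), Shot 11→Shot 13 = (523, -130, 226).
Normal n = (Shot 11→Shot 12) × (Shot 11→Shot 13) = (26020, -17177, -70095).
So ∂z/∂x = −n_x/n_z = 0.37121 and ∂z/∂y = −n_y/n_z = −0.24505.
Intercept c from Shot 11: 2976 − 207.51 + 137.23 = 2905.72.
At (1078, 978): z_contact = 400.2 − 239.7 + 2905.72 = 3066.2 ft.
Depth below ground = 3096 − 3066.2 = 30 ft.

30 ft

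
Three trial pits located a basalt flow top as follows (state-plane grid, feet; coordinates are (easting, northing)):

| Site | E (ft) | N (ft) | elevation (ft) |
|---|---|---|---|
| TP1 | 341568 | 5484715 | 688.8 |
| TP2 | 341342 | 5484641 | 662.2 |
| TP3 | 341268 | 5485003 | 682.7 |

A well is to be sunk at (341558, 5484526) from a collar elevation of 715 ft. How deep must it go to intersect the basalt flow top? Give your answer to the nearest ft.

41 ft

Two edge vectors: TP1→TP2 = (-226, -74, -26.6), TP1→TP3 = (-300, 288, -6.1).
Normal n = (TP1→TP2) × (TP1→TP3) = (8112.2, 6601.4, -87288).
So ∂z/∂E = −n_x/n_z = 0.09293603 and ∂z/∂N = −n_y/n_z = 0.07562781.
Intercept c from TP1: 688.8 − 31743.97 − 414796.97 = −445852.14.
At (341558, 5484526): z_contact = 31743.0 + 414782.7 − 445852.14 = 673.6 ft.
Depth below ground = 715 − 673.6 = 41 ft.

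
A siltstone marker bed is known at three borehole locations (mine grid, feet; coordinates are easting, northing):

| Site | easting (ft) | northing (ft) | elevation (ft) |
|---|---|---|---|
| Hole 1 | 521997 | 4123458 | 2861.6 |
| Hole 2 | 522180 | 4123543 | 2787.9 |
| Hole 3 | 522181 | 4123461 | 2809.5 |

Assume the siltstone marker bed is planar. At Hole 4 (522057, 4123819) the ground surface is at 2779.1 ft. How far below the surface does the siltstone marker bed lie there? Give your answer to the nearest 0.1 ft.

Two edge vectors: Hole 1→Hole 2 = (183, 85, -73.7), Hole 1→Hole 3 = (184, 3, -52.1).
Normal n = (Hole 1→Hole 2) × (Hole 1→Hole 3) = (-4207.4, -4026.5, -15091).
So ∂z/∂easting = −n_x/n_z = −0.278801935 and ∂z/∂northing = −n_y/n_z = −0.266814658.
Intercept c from Hole 1: 2861.6 + 145533.77 + 1100199.03 = 1248594.41.
At (522057, 4123819): z_contact = −145550.50 − 1100295.36 + 1248594.41 = 2748.55 ft.
Depth below ground = 2779.1 − 2748.55 = 30.5 ft.

30.5 ft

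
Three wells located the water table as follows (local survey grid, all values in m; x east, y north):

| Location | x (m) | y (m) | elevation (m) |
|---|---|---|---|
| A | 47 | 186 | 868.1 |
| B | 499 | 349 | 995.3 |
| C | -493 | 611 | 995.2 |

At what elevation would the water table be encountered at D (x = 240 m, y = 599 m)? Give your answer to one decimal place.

1077.0 m

Two edge vectors: A→B = (452, 163, 127.2), A→C = (-540, 425, 127.1).
Normal n = (A→B) × (A→C) = (-33342.7, -126137.2, 280120).
So ∂z/∂x = −n_x/n_z = 0.11903 and ∂z/∂y = −n_y/n_z = 0.45030.
Intercept c from A: 868.1 − 5.59 − 83.76 = 778.75.
At (240, 599): z = 28.6 + 269.7 + 778.75 = 1077.0 m.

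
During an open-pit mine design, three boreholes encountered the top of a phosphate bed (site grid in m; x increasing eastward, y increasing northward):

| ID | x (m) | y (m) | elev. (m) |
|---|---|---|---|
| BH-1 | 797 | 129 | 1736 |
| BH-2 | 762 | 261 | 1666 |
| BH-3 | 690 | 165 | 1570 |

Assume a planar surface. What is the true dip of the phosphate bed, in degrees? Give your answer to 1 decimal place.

56.5°

Two edge vectors: BH-1→BH-2 = (-35, 132, -70), BH-1→BH-3 = (-107, 36, -166).
Normal n = (BH-1→BH-2) × (BH-1→BH-3) = (-19392, 1680, 12864).
So ∂z/∂x = −n_x/n_z = 1.50746 and ∂z/∂y = −n_y/n_z = −0.13060.
Gradient magnitude |∇z| = √(a² + b²) = √(2.27244 + 0.01706) = 1.51311.
True dip = arctan(1.51311) = 56.5°, dipping toward W (azimuth ≈ 275°).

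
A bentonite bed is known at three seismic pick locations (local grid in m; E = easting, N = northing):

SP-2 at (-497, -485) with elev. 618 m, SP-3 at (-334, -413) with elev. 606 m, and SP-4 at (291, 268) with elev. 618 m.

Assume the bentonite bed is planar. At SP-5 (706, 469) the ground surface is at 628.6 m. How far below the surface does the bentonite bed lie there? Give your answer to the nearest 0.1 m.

Two edge vectors: SP-2→SP-3 = (163, 72, -12), SP-2→SP-4 = (788, 753, 0).
Normal n = (SP-2→SP-3) × (SP-2→SP-4) = (9036, -9456, 66003).
So ∂z/∂E = −n_x/n_z = −0.13690 and ∂z/∂N = −n_y/n_z = 0.14327.
Intercept c from SP-2: 618 − 68.04 + 69.48 = 619.44.
At (706, 469): z_contact = −96.65 + 67.19 + 619.44 = 589.98 m.
Depth below ground = 628.6 − 589.98 = 38.6 m.

38.6 m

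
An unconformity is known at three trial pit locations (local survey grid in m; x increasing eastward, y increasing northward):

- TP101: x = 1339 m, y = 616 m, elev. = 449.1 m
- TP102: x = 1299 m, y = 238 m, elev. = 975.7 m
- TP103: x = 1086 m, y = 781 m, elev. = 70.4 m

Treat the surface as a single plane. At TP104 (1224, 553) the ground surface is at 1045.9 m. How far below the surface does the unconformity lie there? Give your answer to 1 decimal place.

568.6 m

Two edge vectors: TP101→TP102 = (-40, -378, 526.6), TP101→TP103 = (-253, 165, -378.7).
Normal n = (TP101→TP102) × (TP101→TP103) = (56259.6, -148377.8, -102234).
So ∂z/∂x = −n_x/n_z = 0.550302 and ∂z/∂y = −n_y/n_z = −1.451355.
Intercept c from TP101: 449.1 − 736.85 + 894.03 = 606.28.
At (1224, 553): z_contact = 673.57 − 802.60 + 606.28 = 477.25 m.
Depth below ground = 1045.9 − 477.25 = 568.6 m.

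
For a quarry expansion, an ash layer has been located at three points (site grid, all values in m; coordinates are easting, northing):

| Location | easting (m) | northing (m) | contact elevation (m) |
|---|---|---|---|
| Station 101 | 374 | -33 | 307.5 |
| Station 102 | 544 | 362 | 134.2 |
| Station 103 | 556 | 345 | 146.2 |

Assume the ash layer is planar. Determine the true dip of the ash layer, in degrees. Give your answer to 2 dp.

Two edge vectors: Station 101→Station 102 = (170, 395, -173.3), Station 101→Station 103 = (182, 378, -161.3).
Normal n = (Station 101→Station 102) × (Station 101→Station 103) = (1793.9, -4119.6, -7630).
So ∂z/∂easting = −n_x/n_z = 0.23511 and ∂z/∂northing = −n_y/n_z = −0.53992.
Gradient magnitude |∇z| = √(a² + b²) = √(0.05528 + 0.29152) = 0.58889.
True dip = arctan(0.58889) = 30.49°, dipping toward NNW (azimuth ≈ 336°).

30.49°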